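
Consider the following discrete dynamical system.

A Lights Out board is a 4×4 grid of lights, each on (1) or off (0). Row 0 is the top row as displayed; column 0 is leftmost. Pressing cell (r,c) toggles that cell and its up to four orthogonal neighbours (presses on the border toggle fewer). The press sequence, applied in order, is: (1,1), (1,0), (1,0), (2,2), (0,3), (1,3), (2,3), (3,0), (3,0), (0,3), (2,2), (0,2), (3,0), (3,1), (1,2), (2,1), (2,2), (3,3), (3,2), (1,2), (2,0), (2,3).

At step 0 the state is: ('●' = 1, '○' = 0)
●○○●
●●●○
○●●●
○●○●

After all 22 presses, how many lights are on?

step 0: ●○○●
●●●○
○●●●
○●○●
step 1: ●●○●
○○○○
○○●●
○●○●
step 2: ○●○●
●●○○
●○●●
○●○●
step 3: ●●○●
○○○○
○○●●
○●○●
step 4: ●●○●
○○●○
○●○○
○●●●
step 5: ●●●○
○○●●
○●○○
○●●●
step 6: ●●●●
○○○○
○●○●
○●●●
step 7: ●●●●
○○○●
○●●○
○●●○
step 8: ●●●●
○○○●
●●●○
●○●○
step 9: ●●●●
○○○●
○●●○
○●●○
step 10: ●●○○
○○○○
○●●○
○●●○
step 11: ●●○○
○○●○
○○○●
○●○○
step 12: ●○●●
○○○○
○○○●
○●○○
step 13: ●○●●
○○○○
●○○●
●○○○
step 14: ●○●●
○○○○
●●○●
○●●○
step 15: ●○○●
○●●●
●●●●
○●●○
step 16: ●○○●
○○●●
○○○●
○○●○
step 17: ●○○●
○○○●
○●●○
○○○○
step 18: ●○○●
○○○●
○●●●
○○●●
step 19: ●○○●
○○○●
○●○●
○●○○
step 20: ●○●●
○●●○
○●●●
○●○○
step 21: ●○●●
●●●○
●○●●
●●○○
step 22: ●○●●
●●●●
●○○○
●●○●

11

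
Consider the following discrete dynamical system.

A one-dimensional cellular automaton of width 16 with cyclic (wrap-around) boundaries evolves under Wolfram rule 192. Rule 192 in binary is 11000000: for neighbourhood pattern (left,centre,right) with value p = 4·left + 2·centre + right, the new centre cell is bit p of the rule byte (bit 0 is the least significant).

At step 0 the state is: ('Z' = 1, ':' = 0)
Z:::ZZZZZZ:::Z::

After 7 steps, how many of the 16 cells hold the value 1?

k=0  Z:::ZZZZZZ:::Z::
k=1  :::::ZZZZZ::::::
k=2  ::::::ZZZZ::::::
k=3  :::::::ZZZ::::::
k=4  ::::::::ZZ::::::
k=5  :::::::::Z::::::
k=6  ::::::::::::::::
k=7  ::::::::::::::::

0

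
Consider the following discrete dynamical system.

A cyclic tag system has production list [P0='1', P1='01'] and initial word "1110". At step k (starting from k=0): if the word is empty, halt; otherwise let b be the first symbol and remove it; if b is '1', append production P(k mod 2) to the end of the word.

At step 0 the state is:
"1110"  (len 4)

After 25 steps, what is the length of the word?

t=0: "1110"  (len 4)
t=1: "1101"  (len 4)
t=2: "10101"  (len 5)
t=3: "01011"  (len 5)
t=4: "1011"  (len 4)
t=5: "0111"  (len 4)
t=6: "111"  (len 3)
t=7: "111"  (len 3)
t=8: "1101"  (len 4)
t=9: "1011"  (len 4)
t=10: "01101"  (len 5)
t=11: "1101"  (len 4)
t=12: "10101"  (len 5)
t=13: "01011"  (len 5)
t=14: "1011"  (len 4)
t=15: "0111"  (len 4)
t=16: "111"  (len 3)
t=17: "111"  (len 3)
t=18: "1101"  (len 4)
t=19: "1011"  (len 4)
t=20: "01101"  (len 5)
t=21: "1101"  (len 4)
t=22: "10101"  (len 5)
t=23: "01011"  (len 5)
t=24: "1011"  (len 4)
t=25: "0111"  (len 4)

4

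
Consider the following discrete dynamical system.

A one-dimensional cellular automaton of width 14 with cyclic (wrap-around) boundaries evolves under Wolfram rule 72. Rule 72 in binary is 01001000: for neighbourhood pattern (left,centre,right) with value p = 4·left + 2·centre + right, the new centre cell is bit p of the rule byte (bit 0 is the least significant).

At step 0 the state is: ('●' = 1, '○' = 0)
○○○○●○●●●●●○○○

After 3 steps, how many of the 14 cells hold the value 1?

step 0: ○○○○●○●●●●●○○○
step 1: ○○○○○○●○○○●○○○
step 2: ○○○○○○○○○○○○○○
step 3: ○○○○○○○○○○○○○○

0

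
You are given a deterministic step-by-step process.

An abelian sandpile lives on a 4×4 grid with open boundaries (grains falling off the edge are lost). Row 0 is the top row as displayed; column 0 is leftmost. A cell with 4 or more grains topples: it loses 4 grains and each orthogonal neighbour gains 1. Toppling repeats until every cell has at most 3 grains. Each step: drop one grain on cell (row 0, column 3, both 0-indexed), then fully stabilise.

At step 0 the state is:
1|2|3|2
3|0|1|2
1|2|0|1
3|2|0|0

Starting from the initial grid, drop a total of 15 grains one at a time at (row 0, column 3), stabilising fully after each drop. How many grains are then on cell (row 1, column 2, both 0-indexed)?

[0] 1|2|3|2
3|0|1|2
1|2|0|1
3|2|0|0
[1] 1|2|3|3
3|0|1|2
1|2|0|1
3|2|0|0
[2] 1|3|0|1
3|0|2|3
1|2|0|1
3|2|0|0
[3] 1|3|0|2
3|0|2|3
1|2|0|1
3|2|0|0
[4] 1|3|0|3
3|0|2|3
1|2|0|1
3|2|0|0
[5] 1|3|1|1
3|0|3|0
1|2|0|2
3|2|0|0
[6] 1|3|1|2
3|0|3|0
1|2|0|2
3|2|0|0
[7] 1|3|1|3
3|0|3|0
1|2|0|2
3|2|0|0
[8] 1|3|2|0
3|0|3|1
1|2|0|2
3|2|0|0
[9] 1|3|2|1
3|0|3|1
1|2|0|2
3|2|0|0
[10] 1|3|2|2
3|0|3|1
1|2|0|2
3|2|0|0
[11] 1|3|2|3
3|0|3|1
1|2|0|2
3|2|0|0
[12] 1|3|3|0
3|0|3|2
1|2|0|2
3|2|0|0
[13] 1|3|3|1
3|0|3|2
1|2|0|2
3|2|0|0
[14] 1|3|3|2
3|0|3|2
1|2|0|2
3|2|0|0
[15] 1|3|3|3
3|0|3|2
1|2|0|2
3|2|0|0

3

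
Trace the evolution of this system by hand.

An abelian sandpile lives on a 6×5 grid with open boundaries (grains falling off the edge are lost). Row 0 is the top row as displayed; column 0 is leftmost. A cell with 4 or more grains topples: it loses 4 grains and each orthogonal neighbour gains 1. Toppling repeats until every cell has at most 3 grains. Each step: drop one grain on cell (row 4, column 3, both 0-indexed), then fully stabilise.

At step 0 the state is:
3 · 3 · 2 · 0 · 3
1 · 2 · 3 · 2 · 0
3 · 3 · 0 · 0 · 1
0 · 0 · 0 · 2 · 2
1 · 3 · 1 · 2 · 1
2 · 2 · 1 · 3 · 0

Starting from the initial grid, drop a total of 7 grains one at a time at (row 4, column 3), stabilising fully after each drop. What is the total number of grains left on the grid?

[0] 3 · 3 · 2 · 0 · 3
1 · 2 · 3 · 2 · 0
3 · 3 · 0 · 0 · 1
0 · 0 · 0 · 2 · 2
1 · 3 · 1 · 2 · 1
2 · 2 · 1 · 3 · 0
[1] 3 · 3 · 2 · 0 · 3
1 · 2 · 3 · 2 · 0
3 · 3 · 0 · 0 · 1
0 · 0 · 0 · 2 · 2
1 · 3 · 1 · 3 · 1
2 · 2 · 1 · 3 · 0
[2] 3 · 3 · 2 · 0 · 3
1 · 2 · 3 · 2 · 0
3 · 3 · 0 · 0 · 1
0 · 0 · 0 · 3 · 2
1 · 3 · 2 · 1 · 2
2 · 2 · 2 · 0 · 1
[3] 3 · 3 · 2 · 0 · 3
1 · 2 · 3 · 2 · 0
3 · 3 · 0 · 0 · 1
0 · 0 · 0 · 3 · 2
1 · 3 · 2 · 2 · 2
2 · 2 · 2 · 0 · 1
[4] 3 · 3 · 2 · 0 · 3
1 · 2 · 3 · 2 · 0
3 · 3 · 0 · 0 · 1
0 · 0 · 0 · 3 · 2
1 · 3 · 2 · 3 · 2
2 · 2 · 2 · 0 · 1
[5] 3 · 3 · 2 · 0 · 3
1 · 2 · 3 · 2 · 0
3 · 3 · 0 · 1 · 1
0 · 0 · 1 · 0 · 3
1 · 3 · 3 · 1 · 3
2 · 2 · 2 · 1 · 1
[6] 3 · 3 · 2 · 0 · 3
1 · 2 · 3 · 2 · 0
3 · 3 · 0 · 1 · 1
0 · 0 · 1 · 0 · 3
1 · 3 · 3 · 2 · 3
2 · 2 · 2 · 1 · 1
[7] 3 · 3 · 2 · 0 · 3
1 · 2 · 3 · 2 · 0
3 · 3 · 0 · 1 · 1
0 · 0 · 1 · 0 · 3
1 · 3 · 3 · 3 · 3
2 · 2 · 2 · 1 · 1

52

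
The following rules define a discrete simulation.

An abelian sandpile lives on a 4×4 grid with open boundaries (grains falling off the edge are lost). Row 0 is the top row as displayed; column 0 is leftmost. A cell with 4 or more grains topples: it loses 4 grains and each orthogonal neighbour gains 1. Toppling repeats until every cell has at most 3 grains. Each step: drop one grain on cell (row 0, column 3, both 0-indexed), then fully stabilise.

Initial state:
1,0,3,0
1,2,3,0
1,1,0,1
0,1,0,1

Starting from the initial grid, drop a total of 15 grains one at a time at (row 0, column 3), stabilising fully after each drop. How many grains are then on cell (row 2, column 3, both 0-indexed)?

2

[0] 1,0,3,0
1,2,3,0
1,1,0,1
0,1,0,1
[1] 1,0,3,1
1,2,3,0
1,1,0,1
0,1,0,1
[2] 1,0,3,2
1,2,3,0
1,1,0,1
0,1,0,1
[3] 1,0,3,3
1,2,3,0
1,1,0,1
0,1,0,1
[4] 1,1,1,1
1,3,0,2
1,1,1,1
0,1,0,1
[5] 1,1,1,2
1,3,0,2
1,1,1,1
0,1,0,1
[6] 1,1,1,3
1,3,0,2
1,1,1,1
0,1,0,1
[7] 1,1,2,0
1,3,0,3
1,1,1,1
0,1,0,1
[8] 1,1,2,1
1,3,0,3
1,1,1,1
0,1,0,1
[9] 1,1,2,2
1,3,0,3
1,1,1,1
0,1,0,1
[10] 1,1,2,3
1,3,0,3
1,1,1,1
0,1,0,1
[11] 1,1,3,1
1,3,1,0
1,1,1,2
0,1,0,1
[12] 1,1,3,2
1,3,1,0
1,1,1,2
0,1,0,1
[13] 1,1,3,3
1,3,1,0
1,1,1,2
0,1,0,1
[14] 1,2,0,1
1,3,2,1
1,1,1,2
0,1,0,1
[15] 1,2,0,2
1,3,2,1
1,1,1,2
0,1,0,1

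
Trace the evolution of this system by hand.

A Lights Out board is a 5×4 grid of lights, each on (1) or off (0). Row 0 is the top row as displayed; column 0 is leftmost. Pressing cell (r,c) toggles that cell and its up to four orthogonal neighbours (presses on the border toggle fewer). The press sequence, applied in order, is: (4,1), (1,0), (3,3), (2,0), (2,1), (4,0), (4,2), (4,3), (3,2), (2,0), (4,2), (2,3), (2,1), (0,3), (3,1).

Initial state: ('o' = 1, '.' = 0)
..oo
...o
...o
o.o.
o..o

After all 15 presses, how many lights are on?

13

gen 0: ..oo
...o
...o
o.o.
o..o
gen 1: ..oo
...o
...o
ooo.
.ooo
gen 2: o.oo
oo.o
o..o
ooo.
.ooo
gen 3: o.oo
oo.o
o...
oo.o
.oo.
gen 4: o.oo
.o.o
.o..
.o.o
.oo.
gen 5: o.oo
...o
o.o.
...o
.oo.
gen 6: o.oo
...o
o.o.
o..o
o.o.
gen 7: o.oo
...o
o.o.
o.oo
oo.o
gen 8: o.oo
...o
o.o.
o.o.
ooo.
gen 9: o.oo
...o
o...
oo.o
oo..
gen 10: o.oo
o..o
.o..
.o.o
oo..
gen 11: o.oo
o..o
.o..
.ooo
o.oo
gen 12: o.oo
o...
.ooo
.oo.
o.oo
gen 13: o.oo
oo..
o..o
..o.
o.oo
gen 14: o...
oo.o
o..o
..o.
o.oo
gen 15: o...
oo.o
oo.o
oo..
oooo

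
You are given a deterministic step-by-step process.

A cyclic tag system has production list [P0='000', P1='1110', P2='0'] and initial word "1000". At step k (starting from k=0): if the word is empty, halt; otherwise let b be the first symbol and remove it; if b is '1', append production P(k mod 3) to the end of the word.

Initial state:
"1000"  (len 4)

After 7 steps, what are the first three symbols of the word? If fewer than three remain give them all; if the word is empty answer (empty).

0) "1000"  (len 4)
1) "000000"  (len 6)
2) "00000"  (len 5)
3) "0000"  (len 4)
4) "000"  (len 3)
5) "00"  (len 2)
6) "0"  (len 1)
7) (halted — word empty)

(empty)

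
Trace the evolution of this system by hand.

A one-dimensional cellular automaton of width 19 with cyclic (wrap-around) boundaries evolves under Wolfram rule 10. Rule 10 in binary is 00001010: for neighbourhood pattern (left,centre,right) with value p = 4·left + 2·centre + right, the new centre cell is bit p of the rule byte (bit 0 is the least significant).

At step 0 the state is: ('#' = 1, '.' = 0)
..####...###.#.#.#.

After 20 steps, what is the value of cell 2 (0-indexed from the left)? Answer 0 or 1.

t=0: ..####...###.#.#.#.
t=1: .##.....##.........
t=2: ##.....##..........
t=3: #.....##..........#
t=4: .....##..........##
t=5: ....##..........##.
t=6: ...##..........##..
t=7: ..##..........##...
t=8: .##..........##....
t=9: ##..........##.....
t=10: #..........##.....#
t=11: ..........##.....##
t=12: .........##.....##.
t=13: ........##.....##..
t=14: .......##.....##...
t=15: ......##.....##....
t=16: .....##.....##.....
t=17: ....##.....##......
t=18: ...##.....##.......
t=19: ..##.....##........
t=20: .##.....##.........

1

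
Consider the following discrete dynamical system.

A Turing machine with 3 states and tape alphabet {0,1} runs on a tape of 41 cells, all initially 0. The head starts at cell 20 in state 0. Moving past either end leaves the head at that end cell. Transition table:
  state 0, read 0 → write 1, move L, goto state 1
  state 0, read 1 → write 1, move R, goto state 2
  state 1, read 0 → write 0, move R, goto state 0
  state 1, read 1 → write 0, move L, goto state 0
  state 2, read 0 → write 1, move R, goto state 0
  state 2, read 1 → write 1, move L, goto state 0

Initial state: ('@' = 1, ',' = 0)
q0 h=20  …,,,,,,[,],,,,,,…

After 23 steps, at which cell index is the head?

27

0) q0 h=20  …,,,,,,[,],,,,,,…
1) q1 h=19  …,,,,,,[,]@,,,,,…
2) q0 h=20  …,,,,,,[@],,,,,,…
3) q2 h=21  …,,,,,@[,],,,,,,…
4) q0 h=22  …,,,,@@[,],,,,,,…
5) q1 h=21  …,,,,,@[@]@,,,,,…
6) q0 h=20  …,,,,,,[@],@,,,,…
7) q2 h=21  …,,,,,@[,]@,,,,,…
8) q0 h=22  …,,,,@@[@],,,,,,…
9) q2 h=23  …,,,@@@[,],,,,,,…
10) q0 h=24  …,,@@@@[,],,,,,,…
11) q1 h=23  …,,,@@@[@]@,,,,,…
12) q0 h=22  …,,,,@@[@],@,,,,…
13) q2 h=23  …,,,@@@[,]@,,,,,…
14) q0 h=24  …,,@@@@[@],,,,,,…
15) q2 h=25  …,@@@@@[,],,,,,,…
16) q0 h=26  …@@@@@@[,],,,,,,…
17) q1 h=25  …,@@@@@[@]@,,,,,…
18) q0 h=24  …,,@@@@[@],@,,,,…
19) q2 h=25  …,@@@@@[,]@,,,,,…
20) q0 h=26  …@@@@@@[@],,,,,,…
21) q2 h=27  …@@@@@@[,],,,,,,…
22) q0 h=28  …@@@@@@[,],,,,,,…
23) q1 h=27  …@@@@@@[@]@,,,,,…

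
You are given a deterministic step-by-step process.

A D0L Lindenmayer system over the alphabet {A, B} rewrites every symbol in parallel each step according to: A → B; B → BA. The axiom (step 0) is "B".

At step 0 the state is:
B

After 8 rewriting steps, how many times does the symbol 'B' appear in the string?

34

0) B
1) BA
2) BAB
3) BABBA
4) BABBABAB
5) BABBABABBABBA
6) BABBABABBABBABABBABAB
7) BABBABABBABBABABBABABBABBABABBABBA
8) BABBABABBABBABABBABABBABBABABBABBABABBABABBABBABABBABAB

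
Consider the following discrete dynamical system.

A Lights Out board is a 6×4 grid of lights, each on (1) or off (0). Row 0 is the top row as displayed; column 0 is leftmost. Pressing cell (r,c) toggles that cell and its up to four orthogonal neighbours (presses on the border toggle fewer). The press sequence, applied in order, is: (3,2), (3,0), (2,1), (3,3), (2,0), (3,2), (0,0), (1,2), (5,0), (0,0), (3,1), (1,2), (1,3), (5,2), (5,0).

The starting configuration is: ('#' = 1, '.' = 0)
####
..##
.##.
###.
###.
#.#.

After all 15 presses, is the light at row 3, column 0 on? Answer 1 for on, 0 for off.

0

k=0  ####
..##
.##.
###.
###.
#.#.
k=1  ####
..##
.#..
#..#
##..
#.#.
k=2  ####
..##
##..
.#.#
.#..
#.#.
k=3  ####
.###
..#.
...#
.#..
#.#.
k=4  ####
.###
..##
..#.
.#.#
#.#.
k=5  ####
####
####
#.#.
.#.#
#.#.
k=6  ####
####
##.#
##.#
.###
#.#.
k=7  ..##
.###
##.#
##.#
.###
#.#.
k=8  ...#
....
####
##.#
.###
#.#.
k=9  ...#
....
####
##.#
####
.##.
k=10  ##.#
#...
####
##.#
####
.##.
k=11  ##.#
#...
#.##
..##
#.##
.##.
k=12  ####
####
#..#
..##
#.##
.##.
k=13  ###.
##..
#...
..##
#.##
.##.
k=14  ###.
##..
#...
..##
#..#
...#
k=15  ###.
##..
#...
..##
...#
##.#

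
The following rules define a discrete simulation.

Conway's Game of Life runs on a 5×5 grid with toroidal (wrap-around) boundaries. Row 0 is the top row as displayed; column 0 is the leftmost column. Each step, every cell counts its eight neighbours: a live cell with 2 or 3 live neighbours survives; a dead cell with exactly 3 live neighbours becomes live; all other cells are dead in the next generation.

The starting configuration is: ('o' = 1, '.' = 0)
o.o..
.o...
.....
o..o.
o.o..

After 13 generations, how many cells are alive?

[0] o.o..
.o...
.....
o..o.
o.o..
[1] o.o..
.o...
.....
.o..o
o.oo.
[2] o.ooo
.o...
o....
ooooo
o.oo.
[3] o....
.ooo.
...o.
.....
.....
[4] .oo..
.oooo
...o.
.....
.....
[5] oo...
oo..o
...oo
.....
.....
[6] .o..o
.ooo.
...oo
.....
.....
[7] oo.o.
.o...
...oo
.....
.....
[8] ooo..
.o.o.
.....
.....
.....
[9] ooo..
oo...
.....
.....
.o...
[10] ..o..
o.o..
.....
.....
ooo..
[11] o.oo.
.o...
.....
.o...
.oo..
[12] o..o.
.oo..
.....
.oo..
o..o.
[13] o..o.
.oo..
.....
.oo..
o..o.

8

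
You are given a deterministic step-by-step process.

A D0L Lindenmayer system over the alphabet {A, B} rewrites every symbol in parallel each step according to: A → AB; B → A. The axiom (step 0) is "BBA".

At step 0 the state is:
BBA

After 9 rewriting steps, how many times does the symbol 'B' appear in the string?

0) BBA
1) AAAB
2) ABABABA
3) ABAABAABAAB
4) ABAABABAABABAABABA
5) ABAABABAABAABABAABAABABAABAAB
6) ABAABABAABAABABAABABAABAABABAABABAABAABABAABABA
7) ABAABABAABAABABAABABAABAABABAABAABABAABABAABAABABAABAABABAABABAABAABABAABAAB
8) ABAABABAABAABABAABABAABAABABAABAABABAABABAABAABABAABABAABA…AABABAABABAABAABABAABABAABAABABAABAABABAABABAABAABABAABABA  (len 123)
9) ABAABABAABAABABAABABAABAABABAABAABABAABABAABAABABAABABAABA…AABABAABABAABAABABAABABAABAABABAABAABABAABABAABAABABAABAAB  (len 199)

76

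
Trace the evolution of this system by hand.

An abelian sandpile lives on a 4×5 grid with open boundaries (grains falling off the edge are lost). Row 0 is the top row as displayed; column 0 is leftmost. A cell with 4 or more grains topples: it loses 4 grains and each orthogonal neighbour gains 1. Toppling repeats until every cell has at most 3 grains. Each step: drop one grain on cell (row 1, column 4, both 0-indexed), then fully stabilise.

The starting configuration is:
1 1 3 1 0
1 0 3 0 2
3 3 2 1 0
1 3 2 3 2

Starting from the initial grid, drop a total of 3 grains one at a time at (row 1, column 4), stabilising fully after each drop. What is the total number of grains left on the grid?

34

step 0: 1 1 3 1 0
1 0 3 0 2
3 3 2 1 0
1 3 2 3 2
step 1: 1 1 3 1 0
1 0 3 0 3
3 3 2 1 0
1 3 2 3 2
step 2: 1 1 3 1 1
1 0 3 1 0
3 3 2 1 1
1 3 2 3 2
step 3: 1 1 3 1 1
1 0 3 1 1
3 3 2 1 1
1 3 2 3 2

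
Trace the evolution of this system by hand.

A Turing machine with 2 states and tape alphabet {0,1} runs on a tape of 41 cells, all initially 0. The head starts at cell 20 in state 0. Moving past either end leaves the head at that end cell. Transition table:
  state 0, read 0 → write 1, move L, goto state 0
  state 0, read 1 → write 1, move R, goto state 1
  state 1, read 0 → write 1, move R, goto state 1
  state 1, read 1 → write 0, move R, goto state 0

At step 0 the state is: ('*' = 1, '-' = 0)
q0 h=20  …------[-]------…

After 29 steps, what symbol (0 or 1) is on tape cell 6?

1

k=0  q0 h=20  …------[-]------…
k=1  q0 h=19  …------[-]*-----…
k=2  q0 h=18  …------[-]**----…
k=3  q0 h=17  …------[-]***---…
k=4  q0 h=16  …------[-]****--…
k=5  q0 h=15  …------[-]*****-…
k=6  q0 h=14  …------[-]******…
k=7  q0 h=13  …------[-]******…
k=8  q0 h=12  …------[-]******…
k=9  q0 h=11  …------[-]******…
k=10  q0 h=10  …------[-]******…
k=11  q0 h= 9  …------[-]******…
k=12  q0 h= 8  …------[-]******…
k=13  q0 h= 7  …------[-]******…
k=14  q0 h= 6  |------[-]******…
k=15  q0 h= 5  |-----[-]******…
k=16  q0 h= 4  |----[-]******…
k=17  q0 h= 3  |---[-]******…
k=18  q0 h= 2  |--[-]******…
k=19  q0 h= 1  |-[-]******…
k=20  q0 h= 0  |[-]******…
k=21  q0 h= 0  |[*]******…
k=22  q1 h= 1  |*[*]******…
k=23  q0 h= 2  |*-[*]******…
k=24  q1 h= 3  |*-*[*]******…
k=25  q0 h= 4  |*-*-[*]******…
k=26  q1 h= 5  |*-*-*[*]******…
k=27  q0 h= 6  |*-*-*-[*]******…
k=28  q1 h= 7  …-*-*-*[*]******…
k=29  q0 h= 8  …*-*-*-[*]******…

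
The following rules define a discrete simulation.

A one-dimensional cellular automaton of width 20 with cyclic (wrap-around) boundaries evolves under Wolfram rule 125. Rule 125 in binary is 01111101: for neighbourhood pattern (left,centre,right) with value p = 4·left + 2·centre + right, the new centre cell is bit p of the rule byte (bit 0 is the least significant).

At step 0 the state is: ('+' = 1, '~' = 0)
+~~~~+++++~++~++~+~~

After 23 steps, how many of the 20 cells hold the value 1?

11

t=0: +~~~~+++++~++~++~+~~
t=1: ++++~+~~~++++++++++~
t=2: +~~+++++~+~~~~~~~~++
t=3: ++~+~~~++++++++++~+~
t=4: ++++++~+~~~~~~~~++++
t=5: ~~~~~++++++++++~+~~~
t=6: ++++~+~~~~~~~~++++++
t=7: ~~~++++++++++~+~~~~~
t=8: ++~+~~~~~~~~++++++++
t=9: ~++++++++++~+~~~~~~~
t=10: ~+~~~~~~~~++++++++++
t=11: +++++++++~+~~~~~~~~+
t=12: ~~~~~~~~++++++++++~+
t=13: +++++++~+~~~~~~~~+++
t=14: ~~~~~~++++++++++~+~~
t=15: +++++~+~~~~~~~~+++++
t=16: ~~~~++++++++++~+~~~~
t=17: +++~+~~~~~~~~+++++++
t=18: ~~++++++++++~+~~~~~~
t=19: +~+~~~~~~~~+++++++++
t=20: ++++++++++~+~~~~~~~~
t=21: +~~~~~~~~++++++++++~
t=22: ++++++++~+~~~~~~~~++
t=23: ~~~~~~~++++++++++~+~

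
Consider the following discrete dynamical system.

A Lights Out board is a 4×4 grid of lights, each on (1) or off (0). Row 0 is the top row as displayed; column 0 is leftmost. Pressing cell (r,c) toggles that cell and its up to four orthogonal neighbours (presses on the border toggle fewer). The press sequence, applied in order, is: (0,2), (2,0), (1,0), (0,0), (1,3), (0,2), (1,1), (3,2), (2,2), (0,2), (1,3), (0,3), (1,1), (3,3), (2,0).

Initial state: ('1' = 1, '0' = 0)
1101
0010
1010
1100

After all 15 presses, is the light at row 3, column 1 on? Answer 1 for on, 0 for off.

[0] 1101
0010
1010
1100
[1] 1010
0000
1010
1100
[2] 1010
1000
0110
0100
[3] 0010
0100
1110
0100
[4] 1110
1100
1110
0100
[5] 1111
1111
1111
0100
[6] 1000
1101
1111
0100
[7] 1100
0011
1011
0100
[8] 1100
0011
1001
0011
[9] 1100
0001
1110
0001
[10] 1011
0011
1110
0001
[11] 1010
0000
1111
0001
[12] 1001
0001
1111
0001
[13] 1101
1111
1011
0001
[14] 1101
1111
1010
0010
[15] 1101
0111
0110
1010

0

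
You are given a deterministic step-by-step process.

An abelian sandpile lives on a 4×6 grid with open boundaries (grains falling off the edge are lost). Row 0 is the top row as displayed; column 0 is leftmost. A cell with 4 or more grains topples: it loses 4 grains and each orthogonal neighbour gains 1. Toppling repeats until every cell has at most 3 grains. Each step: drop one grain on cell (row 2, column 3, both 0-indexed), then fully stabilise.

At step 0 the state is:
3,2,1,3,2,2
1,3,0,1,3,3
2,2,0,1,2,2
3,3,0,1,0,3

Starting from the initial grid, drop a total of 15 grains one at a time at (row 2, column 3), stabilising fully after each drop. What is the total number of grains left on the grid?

48

0) 3,2,1,3,2,2
1,3,0,1,3,3
2,2,0,1,2,2
3,3,0,1,0,3
1) 3,2,1,3,2,2
1,3,0,1,3,3
2,2,0,2,2,2
3,3,0,1,0,3
2) 3,2,1,3,2,2
1,3,0,1,3,3
2,2,0,3,2,2
3,3,0,1,0,3
3) 3,2,1,3,2,2
1,3,0,2,3,3
2,2,1,0,3,2
3,3,0,2,0,3
4) 3,2,1,3,2,2
1,3,0,2,3,3
2,2,1,1,3,2
3,3,0,2,0,3
5) 3,2,1,3,2,2
1,3,0,2,3,3
2,2,1,2,3,2
3,3,0,2,0,3
6) 3,2,1,3,2,2
1,3,0,2,3,3
2,2,1,3,3,2
3,3,0,2,0,3
7) 3,2,2,1,1,0
1,3,1,1,3,2
2,2,2,2,2,1
3,3,0,3,2,0
8) 3,2,2,1,1,0
1,3,1,1,3,2
2,2,2,3,2,1
3,3,0,3,2,0
9) 3,2,2,1,1,0
1,3,1,2,3,2
2,2,3,1,3,1
3,3,1,0,3,0
10) 3,2,2,1,1,0
1,3,1,2,3,2
2,2,3,2,3,1
3,3,1,0,3,0
11) 3,2,2,1,1,0
1,3,1,2,3,2
2,2,3,3,3,1
3,3,1,0,3,0
12) 3,2,2,2,2,0
1,3,3,0,1,3
2,3,0,3,2,2
3,3,2,2,0,1
13) 3,2,2,2,2,0
1,3,3,1,1,3
2,3,1,0,3,2
3,3,2,3,0,1
14) 3,2,2,2,2,0
1,3,3,1,1,3
2,3,1,1,3,2
3,3,2,3,0,1
15) 3,2,2,2,2,0
1,3,3,1,1,3
2,3,1,2,3,2
3,3,2,3,0,1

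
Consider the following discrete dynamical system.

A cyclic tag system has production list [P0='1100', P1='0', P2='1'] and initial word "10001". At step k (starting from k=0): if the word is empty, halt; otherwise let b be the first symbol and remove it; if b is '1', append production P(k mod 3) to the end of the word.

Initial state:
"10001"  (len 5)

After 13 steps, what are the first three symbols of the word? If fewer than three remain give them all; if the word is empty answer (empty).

000

[0] "10001"  (len 5)
[1] "00011100"  (len 8)
[2] "0011100"  (len 7)
[3] "011100"  (len 6)
[4] "11100"  (len 5)
[5] "11000"  (len 5)
[6] "10001"  (len 5)
[7] "00011100"  (len 8)
[8] "0011100"  (len 7)
[9] "011100"  (len 6)
[10] "11100"  (len 5)
[11] "11000"  (len 5)
[12] "10001"  (len 5)
[13] "00011100"  (len 8)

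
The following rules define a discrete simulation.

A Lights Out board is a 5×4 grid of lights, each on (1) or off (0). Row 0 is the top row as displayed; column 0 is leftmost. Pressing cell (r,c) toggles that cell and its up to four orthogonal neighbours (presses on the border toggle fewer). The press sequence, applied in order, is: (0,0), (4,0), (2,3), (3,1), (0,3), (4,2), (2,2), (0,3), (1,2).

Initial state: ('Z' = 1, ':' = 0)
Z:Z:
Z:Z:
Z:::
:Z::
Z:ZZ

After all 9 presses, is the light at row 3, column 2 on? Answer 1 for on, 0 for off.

1

step 0: Z:Z:
Z:Z:
Z:::
:Z::
Z:ZZ
step 1: :ZZ:
::Z:
Z:::
:Z::
Z:ZZ
step 2: :ZZ:
::Z:
Z:::
ZZ::
:ZZZ
step 3: :ZZ:
::ZZ
Z:ZZ
ZZ:Z
:ZZZ
step 4: :ZZ:
::ZZ
ZZZZ
::ZZ
::ZZ
step 5: :Z:Z
::Z:
ZZZZ
::ZZ
::ZZ
step 6: :Z:Z
::Z:
ZZZZ
:::Z
:Z::
step 7: :Z:Z
::::
Z:::
::ZZ
:Z::
step 8: :ZZ:
:::Z
Z:::
::ZZ
:Z::
step 9: :Z::
:ZZ:
Z:Z:
::ZZ
:Z::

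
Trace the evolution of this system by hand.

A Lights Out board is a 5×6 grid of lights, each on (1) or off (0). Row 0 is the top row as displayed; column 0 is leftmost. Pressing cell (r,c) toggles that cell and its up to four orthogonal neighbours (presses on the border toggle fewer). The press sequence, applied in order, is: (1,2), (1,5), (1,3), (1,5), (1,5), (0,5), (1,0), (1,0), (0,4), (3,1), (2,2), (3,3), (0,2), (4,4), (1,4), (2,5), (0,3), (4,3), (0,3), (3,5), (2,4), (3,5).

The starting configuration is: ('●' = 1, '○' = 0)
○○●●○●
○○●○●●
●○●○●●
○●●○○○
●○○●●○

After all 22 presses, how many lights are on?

17

[0] ○○●●○●
○○●○●●
●○●○●●
○●●○○○
●○○●●○
[1] ○○○●○●
○●○●●●
●○○○●●
○●●○○○
●○○●●○
[2] ○○○●○○
○●○●○○
●○○○●○
○●●○○○
●○○●●○
[3] ○○○○○○
○●●○●○
●○○●●○
○●●○○○
●○○●●○
[4] ○○○○○●
○●●○○●
●○○●●●
○●●○○○
●○○●●○
[5] ○○○○○○
○●●○●○
●○○●●○
○●●○○○
●○○●●○
[6] ○○○○●●
○●●○●●
●○○●●○
○●●○○○
●○○●●○
[7] ●○○○●●
●○●○●●
○○○●●○
○●●○○○
●○○●●○
[8] ○○○○●●
○●●○●●
●○○●●○
○●●○○○
●○○●●○
[9] ○○○●○○
○●●○○●
●○○●●○
○●●○○○
●○○●●○
[10] ○○○●○○
○●●○○●
●●○●●○
●○○○○○
●●○●●○
[11] ○○○●○○
○●○○○●
●○●○●○
●○●○○○
●●○●●○
[12] ○○○●○○
○●○○○●
●○●●●○
●○○●●○
●●○○●○
[13] ○●●○○○
○●●○○●
●○●●●○
●○○●●○
●●○○●○
[14] ○●●○○○
○●●○○●
●○●●●○
●○○●○○
●●○●○●
[15] ○●●○●○
○●●●●○
●○●●○○
●○○●○○
●●○●○●
[16] ○●●○●○
○●●●●●
●○●●●●
●○○●○●
●●○●○●
[17] ○●○●○○
○●●○●●
●○●●●●
●○○●○●
●●○●○●
[18] ○●○●○○
○●●○●●
●○●●●●
●○○○○●
●●●○●●
[19] ○●●○●○
○●●●●●
●○●●●●
●○○○○●
●●●○●●
[20] ○●●○●○
○●●●●●
●○●●●○
●○○○●○
●●●○●○
[21] ○●●○●○
○●●●○●
●○●○○●
●○○○○○
●●●○●○
[22] ○●●○●○
○●●●○●
●○●○○○
●○○○●●
●●●○●●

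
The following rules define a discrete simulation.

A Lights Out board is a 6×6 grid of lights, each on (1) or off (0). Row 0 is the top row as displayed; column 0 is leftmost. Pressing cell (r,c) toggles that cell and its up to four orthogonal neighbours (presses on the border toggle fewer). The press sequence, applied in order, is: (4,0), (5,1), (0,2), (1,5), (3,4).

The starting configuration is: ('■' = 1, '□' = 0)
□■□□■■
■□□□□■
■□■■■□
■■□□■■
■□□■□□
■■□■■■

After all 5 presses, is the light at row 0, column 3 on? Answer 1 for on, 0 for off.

1

0) □■□□■■
■□□□□■
■□■■■□
■■□□■■
■□□■□□
■■□■■■
1) □■□□■■
■□□□□■
■□■■■□
□■□□■■
□■□■□□
□■□■■■
2) □■□□■■
■□□□□■
■□■■■□
□■□□■■
□□□■□□
■□■■■■
3) □□■■■■
■□■□□■
■□■■■□
□■□□■■
□□□■□□
■□■■■■
4) □□■■■□
■□■□■□
■□■■■■
□■□□■■
□□□■□□
■□■■■■
5) □□■■■□
■□■□■□
■□■■□■
□■□■□□
□□□■■□
■□■■■■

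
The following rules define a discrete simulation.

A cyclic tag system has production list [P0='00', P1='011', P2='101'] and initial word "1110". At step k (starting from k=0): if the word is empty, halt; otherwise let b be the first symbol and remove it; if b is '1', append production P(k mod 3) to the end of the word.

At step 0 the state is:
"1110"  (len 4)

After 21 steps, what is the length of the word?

k=0  "1110"  (len 4)
k=1  "11000"  (len 5)
k=2  "1000011"  (len 7)
k=3  "000011101"  (len 9)
k=4  "00011101"  (len 8)
k=5  "0011101"  (len 7)
k=6  "011101"  (len 6)
k=7  "11101"  (len 5)
k=8  "1101011"  (len 7)
k=9  "101011101"  (len 9)
k=10  "0101110100"  (len 10)
k=11  "101110100"  (len 9)
k=12  "01110100101"  (len 11)
k=13  "1110100101"  (len 10)
k=14  "110100101011"  (len 12)
k=15  "10100101011101"  (len 14)
k=16  "010010101110100"  (len 15)
k=17  "10010101110100"  (len 14)
k=18  "0010101110100101"  (len 16)
k=19  "010101110100101"  (len 15)
k=20  "10101110100101"  (len 14)
k=21  "0101110100101101"  (len 16)

16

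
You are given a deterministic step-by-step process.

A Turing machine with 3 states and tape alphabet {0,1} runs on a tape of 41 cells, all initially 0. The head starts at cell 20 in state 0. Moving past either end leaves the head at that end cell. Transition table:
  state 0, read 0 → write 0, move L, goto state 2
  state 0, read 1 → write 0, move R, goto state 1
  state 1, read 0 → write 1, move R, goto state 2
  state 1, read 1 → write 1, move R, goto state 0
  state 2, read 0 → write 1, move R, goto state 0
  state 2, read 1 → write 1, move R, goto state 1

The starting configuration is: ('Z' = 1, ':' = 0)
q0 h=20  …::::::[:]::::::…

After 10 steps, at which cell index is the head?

24

k=0  q0 h=20  …::::::[:]::::::…
k=1  q2 h=19  …::::::[:]::::::…
k=2  q0 h=20  …:::::Z[:]::::::…
k=3  q2 h=19  …::::::[Z]::::::…
k=4  q1 h=20  …:::::Z[:]::::::…
k=5  q2 h=21  …::::ZZ[:]::::::…
k=6  q0 h=22  …:::ZZZ[:]::::::…
k=7  q2 h=21  …::::ZZ[Z]::::::…
k=8  q1 h=22  …:::ZZZ[:]::::::…
k=9  q2 h=23  …::ZZZZ[:]::::::…
k=10  q0 h=24  …:ZZZZZ[:]::::::…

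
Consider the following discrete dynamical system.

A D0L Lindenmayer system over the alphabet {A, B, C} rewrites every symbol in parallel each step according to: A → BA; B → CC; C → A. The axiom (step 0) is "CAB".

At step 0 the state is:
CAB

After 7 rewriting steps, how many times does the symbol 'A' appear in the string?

gen 0: CAB
gen 1: ABACC
gen 2: BACCBAAA
gen 3: CCBAAACCBABABA
gen 4: AACCBABABAAACCBACCBACCBA
gen 5: BABAAACCBACCBACCBABABAAACCBAAACCBAAACCBA
gen 6: CCBACCBABABAAACCBAAACCBAAACCBACCBACCBABABAAACCBABABAAACCBABABAAACCBA
gen 7: AACCBAAACCBACCBACCBABABAAACCBABABAAACCBABABAAACCBAAACCBAAACCBACCBACCBABABAAACCBACCBACCBABABAAACCBACCBACCBABABAAACCBA

50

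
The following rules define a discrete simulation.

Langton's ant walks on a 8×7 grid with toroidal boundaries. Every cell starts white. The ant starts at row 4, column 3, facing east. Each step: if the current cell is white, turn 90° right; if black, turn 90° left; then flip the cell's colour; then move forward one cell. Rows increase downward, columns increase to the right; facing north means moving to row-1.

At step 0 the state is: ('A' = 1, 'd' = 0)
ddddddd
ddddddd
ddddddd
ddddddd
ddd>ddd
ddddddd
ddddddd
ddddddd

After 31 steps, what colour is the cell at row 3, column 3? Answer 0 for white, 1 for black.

0

[0] ddddddd
ddddddd
ddddddd
ddddddd
ddd>ddd
ddddddd
ddddddd
ddddddd
[1] ddddddd
ddddddd
ddddddd
ddddddd
dddAddd
dddvddd
ddddddd
ddddddd
[2] ddddddd
ddddddd
ddddddd
ddddddd
dddAddd
dd<Addd
ddddddd
ddddddd
[3] ddddddd
ddddddd
ddddddd
ddddddd
dd^Addd
ddAAddd
ddddddd
ddddddd
[4] ddddddd
ddddddd
ddddddd
ddddddd
ddA>ddd
ddAAddd
ddddddd
ddddddd
[5] ddddddd
ddddddd
ddddddd
ddd^ddd
ddAdddd
ddAAddd
ddddddd
ddddddd
[6] ddddddd
ddddddd
ddddddd
dddA>dd
ddAdddd
ddAAddd
ddddddd
ddddddd
[7] ddddddd
ddddddd
ddddddd
dddAAdd
ddAdvdd
ddAAddd
ddddddd
ddddddd
[8] ddddddd
ddddddd
ddddddd
dddAAdd
ddA<Add
ddAAddd
ddddddd
ddddddd
[9] ddddddd
ddddddd
ddddddd
ddd^Add
ddAAAdd
ddAAddd
ddddddd
ddddddd
[10] ddddddd
ddddddd
ddddddd
dd<dAdd
ddAAAdd
ddAAddd
ddddddd
ddddddd
[11] ddddddd
ddddddd
dd^dddd
ddAdAdd
ddAAAdd
ddAAddd
ddddddd
ddddddd
[12] ddddddd
ddddddd
ddA>ddd
ddAdAdd
ddAAAdd
ddAAddd
ddddddd
ddddddd
[13] ddddddd
ddddddd
ddAAddd
ddAvAdd
ddAAAdd
ddAAddd
ddddddd
ddddddd
[14] ddddddd
ddddddd
ddAAddd
dd<AAdd
ddAAAdd
ddAAddd
ddddddd
ddddddd
[15] ddddddd
ddddddd
ddAAddd
dddAAdd
ddvAAdd
ddAAddd
ddddddd
ddddddd
[16] ddddddd
ddddddd
ddAAddd
dddAAdd
ddd>Add
ddAAddd
ddddddd
ddddddd
[17] ddddddd
ddddddd
ddAAddd
ddd^Add
ddddAdd
ddAAddd
ddddddd
ddddddd
[18] ddddddd
ddddddd
ddAAddd
dd<dAdd
ddddAdd
ddAAddd
ddddddd
ddddddd
[19] ddddddd
ddddddd
dd^Addd
ddAdAdd
ddddAdd
ddAAddd
ddddddd
ddddddd
[20] ddddddd
ddddddd
d<dAddd
ddAdAdd
ddddAdd
ddAAddd
ddddddd
ddddddd
[21] ddddddd
d^ddddd
dAdAddd
ddAdAdd
ddddAdd
ddAAddd
ddddddd
ddddddd
[22] ddddddd
dA>dddd
dAdAddd
ddAdAdd
ddddAdd
ddAAddd
ddddddd
ddddddd
[23] ddddddd
dAAdddd
dAvAddd
ddAdAdd
ddddAdd
ddAAddd
ddddddd
ddddddd
[24] ddddddd
dAAdddd
d<AAddd
ddAdAdd
ddddAdd
ddAAddd
ddddddd
ddddddd
[25] ddddddd
dAAdddd
ddAAddd
dvAdAdd
ddddAdd
ddAAddd
ddddddd
ddddddd
[26] ddddddd
dAAdddd
ddAAddd
<AAdAdd
ddddAdd
ddAAddd
ddddddd
ddddddd
[27] ddddddd
dAAdddd
^dAAddd
AAAdAdd
ddddAdd
ddAAddd
ddddddd
ddddddd
[28] ddddddd
dAAdddd
A>AAddd
AAAdAdd
ddddAdd
ddAAddd
ddddddd
ddddddd
[29] ddddddd
dAAdddd
AAAAddd
AvAdAdd
ddddAdd
ddAAddd
ddddddd
ddddddd
[30] ddddddd
dAAdddd
AAAAddd
Ad>dAdd
ddddAdd
ddAAddd
ddddddd
ddddddd
[31] ddddddd
dAAdddd
AA^Addd
AdddAdd
ddddAdd
ddAAddd
ddddddd
ddddddd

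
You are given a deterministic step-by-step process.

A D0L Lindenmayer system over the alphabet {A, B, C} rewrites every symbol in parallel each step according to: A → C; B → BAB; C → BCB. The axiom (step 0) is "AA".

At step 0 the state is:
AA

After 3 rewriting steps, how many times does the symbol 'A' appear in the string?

t=0: AA
t=1: CC
t=2: BCBBCB
t=3: BABBCBBABBABBCBBAB

4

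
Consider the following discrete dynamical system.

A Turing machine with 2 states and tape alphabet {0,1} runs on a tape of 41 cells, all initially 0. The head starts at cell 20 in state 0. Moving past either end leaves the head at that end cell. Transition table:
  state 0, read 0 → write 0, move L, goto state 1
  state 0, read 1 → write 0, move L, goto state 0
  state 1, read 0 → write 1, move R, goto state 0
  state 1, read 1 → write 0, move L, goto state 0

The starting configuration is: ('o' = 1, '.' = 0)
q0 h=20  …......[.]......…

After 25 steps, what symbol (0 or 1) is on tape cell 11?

0) q0 h=20  …......[.]......…
1) q1 h=19  …......[.]......…
2) q0 h=20  ….....o[.]......…
3) q1 h=19  …......[o]......…
4) q0 h=18  …......[.]......…
5) q1 h=17  …......[.]......…
6) q0 h=18  ….....o[.]......…
7) q1 h=17  …......[o]......…
8) q0 h=16  …......[.]......…
9) q1 h=15  …......[.]......…
10) q0 h=16  ….....o[.]......…
11) q1 h=15  …......[o]......…
12) q0 h=14  …......[.]......…
13) q1 h=13  …......[.]......…
14) q0 h=14  ….....o[.]......…
15) q1 h=13  …......[o]......…
16) q0 h=12  …......[.]......…
17) q1 h=11  …......[.]......…
18) q0 h=12  ….....o[.]......…
19) q1 h=11  …......[o]......…
20) q0 h=10  …......[.]......…
21) q1 h= 9  …......[.]......…
22) q0 h=10  ….....o[.]......…
23) q1 h= 9  …......[o]......…
24) q0 h= 8  …......[.]......…
25) q1 h= 7  …......[.]......…

0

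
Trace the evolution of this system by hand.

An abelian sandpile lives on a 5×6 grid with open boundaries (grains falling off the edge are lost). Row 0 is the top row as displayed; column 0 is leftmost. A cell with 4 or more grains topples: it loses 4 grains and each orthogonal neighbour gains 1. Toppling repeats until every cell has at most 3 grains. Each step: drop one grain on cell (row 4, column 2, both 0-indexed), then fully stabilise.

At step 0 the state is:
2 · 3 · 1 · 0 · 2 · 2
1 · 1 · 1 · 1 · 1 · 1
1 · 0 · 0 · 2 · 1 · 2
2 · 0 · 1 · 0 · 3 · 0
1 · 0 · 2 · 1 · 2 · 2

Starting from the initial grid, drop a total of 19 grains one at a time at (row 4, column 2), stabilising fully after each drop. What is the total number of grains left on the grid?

47

t=0: 2 · 3 · 1 · 0 · 2 · 2
1 · 1 · 1 · 1 · 1 · 1
1 · 0 · 0 · 2 · 1 · 2
2 · 0 · 1 · 0 · 3 · 0
1 · 0 · 2 · 1 · 2 · 2
t=1: 2 · 3 · 1 · 0 · 2 · 2
1 · 1 · 1 · 1 · 1 · 1
1 · 0 · 0 · 2 · 1 · 2
2 · 0 · 1 · 0 · 3 · 0
1 · 0 · 3 · 1 · 2 · 2
t=2: 2 · 3 · 1 · 0 · 2 · 2
1 · 1 · 1 · 1 · 1 · 1
1 · 0 · 0 · 2 · 1 · 2
2 · 0 · 2 · 0 · 3 · 0
1 · 1 · 0 · 2 · 2 · 2
t=3: 2 · 3 · 1 · 0 · 2 · 2
1 · 1 · 1 · 1 · 1 · 1
1 · 0 · 0 · 2 · 1 · 2
2 · 0 · 2 · 0 · 3 · 0
1 · 1 · 1 · 2 · 2 · 2
t=4: 2 · 3 · 1 · 0 · 2 · 2
1 · 1 · 1 · 1 · 1 · 1
1 · 0 · 0 · 2 · 1 · 2
2 · 0 · 2 · 0 · 3 · 0
1 · 1 · 2 · 2 · 2 · 2
t=5: 2 · 3 · 1 · 0 · 2 · 2
1 · 1 · 1 · 1 · 1 · 1
1 · 0 · 0 · 2 · 1 · 2
2 · 0 · 2 · 0 · 3 · 0
1 · 1 · 3 · 2 · 2 · 2
t=6: 2 · 3 · 1 · 0 · 2 · 2
1 · 1 · 1 · 1 · 1 · 1
1 · 0 · 0 · 2 · 1 · 2
2 · 0 · 3 · 0 · 3 · 0
1 · 2 · 0 · 3 · 2 · 2
t=7: 2 · 3 · 1 · 0 · 2 · 2
1 · 1 · 1 · 1 · 1 · 1
1 · 0 · 0 · 2 · 1 · 2
2 · 0 · 3 · 0 · 3 · 0
1 · 2 · 1 · 3 · 2 · 2
t=8: 2 · 3 · 1 · 0 · 2 · 2
1 · 1 · 1 · 1 · 1 · 1
1 · 0 · 0 · 2 · 1 · 2
2 · 0 · 3 · 0 · 3 · 0
1 · 2 · 2 · 3 · 2 · 2
t=9: 2 · 3 · 1 · 0 · 2 · 2
1 · 1 · 1 · 1 · 1 · 1
1 · 0 · 0 · 2 · 1 · 2
2 · 0 · 3 · 0 · 3 · 0
1 · 2 · 3 · 3 · 2 · 2
t=10: 2 · 3 · 1 · 0 · 2 · 2
1 · 1 · 1 · 1 · 1 · 1
1 · 0 · 1 · 2 · 1 · 2
2 · 1 · 0 · 2 · 3 · 0
1 · 3 · 2 · 0 · 3 · 2
t=11: 2 · 3 · 1 · 0 · 2 · 2
1 · 1 · 1 · 1 · 1 · 1
1 · 0 · 1 · 2 · 1 · 2
2 · 1 · 0 · 2 · 3 · 0
1 · 3 · 3 · 0 · 3 · 2
t=12: 2 · 3 · 1 · 0 · 2 · 2
1 · 1 · 1 · 1 · 1 · 1
1 · 0 · 1 · 2 · 1 · 2
2 · 2 · 1 · 2 · 3 · 0
2 · 0 · 1 · 1 · 3 · 2
t=13: 2 · 3 · 1 · 0 · 2 · 2
1 · 1 · 1 · 1 · 1 · 1
1 · 0 · 1 · 2 · 1 · 2
2 · 2 · 1 · 2 · 3 · 0
2 · 0 · 2 · 1 · 3 · 2
t=14: 2 · 3 · 1 · 0 · 2 · 2
1 · 1 · 1 · 1 · 1 · 1
1 · 0 · 1 · 2 · 1 · 2
2 · 2 · 1 · 2 · 3 · 0
2 · 0 · 3 · 1 · 3 · 2
t=15: 2 · 3 · 1 · 0 · 2 · 2
1 · 1 · 1 · 1 · 1 · 1
1 · 0 · 1 · 2 · 1 · 2
2 · 2 · 2 · 2 · 3 · 0
2 · 1 · 0 · 2 · 3 · 2
t=16: 2 · 3 · 1 · 0 · 2 · 2
1 · 1 · 1 · 1 · 1 · 1
1 · 0 · 1 · 2 · 1 · 2
2 · 2 · 2 · 2 · 3 · 0
2 · 1 · 1 · 2 · 3 · 2
t=17: 2 · 3 · 1 · 0 · 2 · 2
1 · 1 · 1 · 1 · 1 · 1
1 · 0 · 1 · 2 · 1 · 2
2 · 2 · 2 · 2 · 3 · 0
2 · 1 · 2 · 2 · 3 · 2
t=18: 2 · 3 · 1 · 0 · 2 · 2
1 · 1 · 1 · 1 · 1 · 1
1 · 0 · 1 · 2 · 1 · 2
2 · 2 · 2 · 2 · 3 · 0
2 · 1 · 3 · 2 · 3 · 2
t=19: 2 · 3 · 1 · 0 · 2 · 2
1 · 1 · 1 · 1 · 1 · 1
1 · 0 · 1 · 2 · 1 · 2
2 · 2 · 3 · 2 · 3 · 0
2 · 2 · 0 · 3 · 3 · 2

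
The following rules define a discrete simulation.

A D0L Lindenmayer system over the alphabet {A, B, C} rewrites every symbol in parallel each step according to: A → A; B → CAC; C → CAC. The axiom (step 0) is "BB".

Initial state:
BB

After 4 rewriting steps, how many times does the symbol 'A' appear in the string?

[0] BB
[1] CACCAC
[2] CACACACCACACAC
[3] CACACACACACACACCACACACACACACAC
[4] CACACACACACACACACACACACACACACACCACACACACACACACACACACACACACACAC

30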